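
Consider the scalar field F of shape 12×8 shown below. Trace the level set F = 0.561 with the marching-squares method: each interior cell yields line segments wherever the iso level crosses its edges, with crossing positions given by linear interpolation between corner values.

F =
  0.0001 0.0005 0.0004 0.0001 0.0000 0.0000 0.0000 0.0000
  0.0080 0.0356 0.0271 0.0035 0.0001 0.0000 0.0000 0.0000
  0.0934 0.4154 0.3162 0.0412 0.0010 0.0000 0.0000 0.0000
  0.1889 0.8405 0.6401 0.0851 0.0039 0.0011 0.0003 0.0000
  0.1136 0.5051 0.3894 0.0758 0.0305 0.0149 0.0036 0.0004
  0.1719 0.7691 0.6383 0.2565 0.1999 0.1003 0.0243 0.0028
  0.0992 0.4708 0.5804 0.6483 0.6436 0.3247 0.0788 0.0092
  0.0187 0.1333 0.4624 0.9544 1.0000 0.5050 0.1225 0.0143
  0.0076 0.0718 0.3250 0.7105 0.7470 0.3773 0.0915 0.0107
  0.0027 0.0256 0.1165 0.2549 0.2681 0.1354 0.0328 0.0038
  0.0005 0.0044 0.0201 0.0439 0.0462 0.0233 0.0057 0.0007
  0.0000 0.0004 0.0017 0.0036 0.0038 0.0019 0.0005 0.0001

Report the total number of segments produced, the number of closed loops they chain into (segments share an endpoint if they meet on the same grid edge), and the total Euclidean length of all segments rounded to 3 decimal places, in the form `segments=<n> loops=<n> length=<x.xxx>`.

segments=22 loops=2 length=17.570

cell (2,0): code 0100 → (2.343,1.000)–(3.000,0.571)
cell (2,1): code 1100 → (2.756,2.000)–(2.343,1.000)
cell (2,2): code 1000 → (3.000,2.143)–(2.756,2.000)
cell (3,0): code 0010 → (3.000,0.571)–(3.833,1.000)
cell (3,1): code 0011 → (3.833,1.000)–(3.316,2.000)
cell (3,2): code 0001 → (3.316,2.000)–(3.000,2.143)
cell (4,0): code 0100 → (4.212,1.000)–(5.000,0.652)
cell (4,1): code 1100 → (4.689,2.000)–(4.212,1.000)
cell (4,2): code 1000 → (5.000,2.202)–(4.689,2.000)
cell (5,0): code 0010 → (5.000,0.652)–(5.698,1.000)
cell (5,1): code 0111 → (5.698,1.000)–(6.000,1.823)
cell (5,2): code 1101 → (5.777,3.000)–(5.000,2.202)
cell (5,3): code 1100 → (5.814,4.000)–(5.777,3.000)
cell (5,4): code 1000 → (6.000,4.259)–(5.814,4.000)
cell (6,1): code 0010 → (6.000,1.823)–(6.164,2.000)
cell (6,2): code 0111 → (6.164,2.000)–(7.000,2.200)
cell (6,4): code 1001 → (7.000,4.887)–(6.000,4.259)
cell (7,2): code 0110 → (7.000,2.200)–(8.000,2.612)
cell (7,4): code 1001 → (8.000,4.503)–(7.000,4.887)
cell (8,2): code 0010 → (8.000,2.612)–(8.328,3.000)
cell (8,3): code 0011 → (8.328,3.000)–(8.388,4.000)
cell (8,4): code 0001 → (8.388,4.000)–(8.000,4.503)
total: 22 segments, chained into 2 closed loop(s), length Σ = 17.569658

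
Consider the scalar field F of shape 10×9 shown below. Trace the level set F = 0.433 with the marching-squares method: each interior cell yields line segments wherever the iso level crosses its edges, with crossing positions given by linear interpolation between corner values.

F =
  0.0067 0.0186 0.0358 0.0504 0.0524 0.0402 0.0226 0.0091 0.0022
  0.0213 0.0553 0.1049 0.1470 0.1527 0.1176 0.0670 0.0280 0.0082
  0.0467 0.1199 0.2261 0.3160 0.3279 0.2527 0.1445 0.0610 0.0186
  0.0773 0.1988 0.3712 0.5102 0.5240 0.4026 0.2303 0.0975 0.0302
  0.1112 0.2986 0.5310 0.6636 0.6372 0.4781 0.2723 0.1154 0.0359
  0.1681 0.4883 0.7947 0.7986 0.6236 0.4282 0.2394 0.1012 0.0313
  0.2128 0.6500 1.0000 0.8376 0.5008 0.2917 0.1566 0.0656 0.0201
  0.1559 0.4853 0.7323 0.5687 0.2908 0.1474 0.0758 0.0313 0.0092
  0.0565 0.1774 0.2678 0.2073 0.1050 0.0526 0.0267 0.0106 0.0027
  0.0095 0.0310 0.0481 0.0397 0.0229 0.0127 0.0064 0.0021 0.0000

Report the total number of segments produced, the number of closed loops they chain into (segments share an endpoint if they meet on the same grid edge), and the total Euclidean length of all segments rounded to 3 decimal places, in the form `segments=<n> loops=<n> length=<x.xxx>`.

cell (2,2): code 0100 → (2.602,3.000)–(3.000,2.445)
cell (2,3): code 1100 → (2.536,4.000)–(2.602,3.000)
cell (2,4): code 1000 → (3.000,4.750)–(2.536,4.000)
cell (3,1): code 0100 → (3.387,2.000)–(4.000,1.578)
cell (3,2): code 1110 → (3.000,2.445)–(3.387,2.000)
cell (3,4): code 1101 → (3.403,5.000)–(3.000,4.750)
cell (3,5): code 1000 → (4.000,5.219)–(3.403,5.000)
cell (4,0): code 0100 → (4.708,1.000)–(5.000,0.827)
cell (4,1): code 1110 → (4.000,1.578)–(4.708,1.000)
cell (4,4): code 1011 → (5.000,4.975)–(4.904,5.000)
cell (4,5): code 0001 → (4.904,5.000)–(4.000,5.219)
cell (5,0): code 0110 → (5.000,0.827)–(6.000,0.504)
cell (5,4): code 1001 → (6.000,4.324)–(5.000,4.975)
cell (6,0): code 0110 → (6.000,0.504)–(7.000,0.841)
cell (6,3): code 1011 → (7.000,3.488)–(6.323,4.000)
cell (6,4): code 0001 → (6.323,4.000)–(6.000,4.324)
cell (7,0): code 0010 → (7.000,0.841)–(7.170,1.000)
cell (7,1): code 0011 → (7.170,1.000)–(7.644,2.000)
cell (7,2): code 0011 → (7.644,2.000)–(7.375,3.000)
cell (7,3): code 0001 → (7.375,3.000)–(7.000,3.488)
total: 20 segments, chained into 1 closed loop(s), length Σ = 14.890452

segments=20 loops=1 length=14.890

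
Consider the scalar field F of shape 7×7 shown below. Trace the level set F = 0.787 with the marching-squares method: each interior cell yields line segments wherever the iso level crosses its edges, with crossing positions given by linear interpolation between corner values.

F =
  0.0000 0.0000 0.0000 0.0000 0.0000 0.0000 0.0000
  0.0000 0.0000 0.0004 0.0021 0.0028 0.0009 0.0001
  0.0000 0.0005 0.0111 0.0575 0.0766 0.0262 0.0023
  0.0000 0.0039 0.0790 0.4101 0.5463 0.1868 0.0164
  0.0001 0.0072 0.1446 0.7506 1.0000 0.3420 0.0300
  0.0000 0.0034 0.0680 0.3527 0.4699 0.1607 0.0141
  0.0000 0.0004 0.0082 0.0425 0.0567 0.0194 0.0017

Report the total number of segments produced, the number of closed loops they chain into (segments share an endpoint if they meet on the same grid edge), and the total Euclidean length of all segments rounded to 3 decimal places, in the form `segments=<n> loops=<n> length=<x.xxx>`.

cell (3,3): code 0100 → (3.531,4.000)–(4.000,3.146)
cell (3,4): code 1000 → (4.000,4.324)–(3.531,4.000)
cell (4,3): code 0010 → (4.000,3.146)–(4.402,4.000)
cell (4,4): code 0001 → (4.402,4.000)–(4.000,4.324)
total: 4 segments, chained into 1 closed loop(s), length Σ = 3.004670

segments=4 loops=1 length=3.005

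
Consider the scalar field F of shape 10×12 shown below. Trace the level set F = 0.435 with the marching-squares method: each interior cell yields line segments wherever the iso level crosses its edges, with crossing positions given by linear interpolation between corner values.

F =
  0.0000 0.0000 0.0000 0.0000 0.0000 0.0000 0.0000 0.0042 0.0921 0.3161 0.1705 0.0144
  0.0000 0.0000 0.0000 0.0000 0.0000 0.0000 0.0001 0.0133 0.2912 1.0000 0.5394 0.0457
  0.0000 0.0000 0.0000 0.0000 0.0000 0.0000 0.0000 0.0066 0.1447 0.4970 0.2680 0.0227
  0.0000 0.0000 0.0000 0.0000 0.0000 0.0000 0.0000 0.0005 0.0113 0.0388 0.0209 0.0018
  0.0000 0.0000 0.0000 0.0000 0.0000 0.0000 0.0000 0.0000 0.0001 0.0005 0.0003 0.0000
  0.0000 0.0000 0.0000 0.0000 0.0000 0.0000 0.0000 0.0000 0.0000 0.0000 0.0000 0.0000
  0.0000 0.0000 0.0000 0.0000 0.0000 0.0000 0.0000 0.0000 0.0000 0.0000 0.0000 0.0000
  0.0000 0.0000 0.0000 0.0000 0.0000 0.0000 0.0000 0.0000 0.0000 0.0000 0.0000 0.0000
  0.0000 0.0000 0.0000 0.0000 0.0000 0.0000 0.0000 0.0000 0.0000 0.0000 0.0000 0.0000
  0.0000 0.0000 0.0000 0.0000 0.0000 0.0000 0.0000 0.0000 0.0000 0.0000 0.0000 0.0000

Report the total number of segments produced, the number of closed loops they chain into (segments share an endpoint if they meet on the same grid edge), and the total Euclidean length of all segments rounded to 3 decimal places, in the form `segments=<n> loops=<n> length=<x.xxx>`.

segments=8 loops=1 length=5.734

cell (0,8): code 0100 → (0.174,9.000)–(1.000,8.203)
cell (0,9): code 1100 → (0.717,10.000)–(0.174,9.000)
cell (0,10): code 1000 → (1.000,10.211)–(0.717,10.000)
cell (1,8): code 0110 → (1.000,8.203)–(2.000,8.824)
cell (1,9): code 1011 → (2.000,9.271)–(1.385,10.000)
cell (1,10): code 0001 → (1.385,10.000)–(1.000,10.211)
cell (2,8): code 0010 → (2.000,8.824)–(2.135,9.000)
cell (2,9): code 0001 → (2.135,9.000)–(2.000,9.271)
total: 8 segments, chained into 1 closed loop(s), length Σ = 5.734275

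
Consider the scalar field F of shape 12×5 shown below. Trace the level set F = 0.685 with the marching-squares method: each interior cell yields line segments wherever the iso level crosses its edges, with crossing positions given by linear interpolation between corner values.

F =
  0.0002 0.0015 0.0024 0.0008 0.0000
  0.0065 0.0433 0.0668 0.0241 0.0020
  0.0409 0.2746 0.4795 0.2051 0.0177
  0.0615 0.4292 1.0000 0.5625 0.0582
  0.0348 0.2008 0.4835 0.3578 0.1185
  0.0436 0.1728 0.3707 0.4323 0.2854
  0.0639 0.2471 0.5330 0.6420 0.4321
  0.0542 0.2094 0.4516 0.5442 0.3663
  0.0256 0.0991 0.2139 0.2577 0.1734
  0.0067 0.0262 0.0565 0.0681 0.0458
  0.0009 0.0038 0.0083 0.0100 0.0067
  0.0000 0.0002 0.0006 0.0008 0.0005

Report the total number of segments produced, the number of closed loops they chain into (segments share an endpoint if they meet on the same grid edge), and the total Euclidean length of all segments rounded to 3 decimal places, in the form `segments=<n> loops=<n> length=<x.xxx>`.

cell (2,1): code 0100 → (2.395,2.000)–(3.000,1.448)
cell (2,2): code 1000 → (3.000,2.720)–(2.395,2.000)
cell (3,1): code 0010 → (3.000,1.448)–(3.610,2.000)
cell (3,2): code 0001 → (3.610,2.000)–(3.000,2.720)
total: 4 segments, chained into 1 closed loop(s), length Σ = 3.525655

segments=4 loops=1 length=3.526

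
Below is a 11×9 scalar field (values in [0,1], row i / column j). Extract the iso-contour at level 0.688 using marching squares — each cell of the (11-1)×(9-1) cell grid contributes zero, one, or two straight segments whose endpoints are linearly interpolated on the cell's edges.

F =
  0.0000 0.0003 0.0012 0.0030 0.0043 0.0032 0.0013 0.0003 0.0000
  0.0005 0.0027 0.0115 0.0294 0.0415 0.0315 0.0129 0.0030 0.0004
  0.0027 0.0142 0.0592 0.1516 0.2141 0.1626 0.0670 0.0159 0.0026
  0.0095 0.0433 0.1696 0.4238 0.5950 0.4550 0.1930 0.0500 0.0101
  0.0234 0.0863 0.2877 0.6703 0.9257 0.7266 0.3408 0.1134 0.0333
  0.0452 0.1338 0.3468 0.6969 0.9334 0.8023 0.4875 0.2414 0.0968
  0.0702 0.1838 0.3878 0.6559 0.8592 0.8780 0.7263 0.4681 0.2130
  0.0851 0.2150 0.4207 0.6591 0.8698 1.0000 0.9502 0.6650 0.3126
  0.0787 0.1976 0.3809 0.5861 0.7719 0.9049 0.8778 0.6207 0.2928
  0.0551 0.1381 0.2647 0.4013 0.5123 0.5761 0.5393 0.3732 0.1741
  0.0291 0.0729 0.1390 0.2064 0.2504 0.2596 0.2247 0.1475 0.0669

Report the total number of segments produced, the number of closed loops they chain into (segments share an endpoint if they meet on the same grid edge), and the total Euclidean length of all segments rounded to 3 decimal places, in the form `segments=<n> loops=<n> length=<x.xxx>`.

cell (3,3): code 0100 → (3.281,4.000)–(4.000,3.069)
cell (3,4): code 1100 → (3.858,5.000)–(3.281,4.000)
cell (3,5): code 1000 → (4.000,5.100)–(3.858,5.000)
cell (4,2): code 0100 → (4.665,3.000)–(5.000,2.975)
cell (4,3): code 1110 → (4.000,3.069)–(4.665,3.000)
cell (4,5): code 1001 → (5.000,5.363)–(4.000,5.100)
cell (5,2): code 0010 → (5.000,2.975)–(5.217,3.000)
cell (5,3): code 0111 → (5.217,3.000)–(6.000,3.158)
cell (5,5): code 1101 → (5.840,6.000)–(5.000,5.363)
cell (5,6): code 1000 → (6.000,6.148)–(5.840,6.000)
cell (6,3): code 0110 → (6.000,3.158)–(7.000,3.137)
cell (6,6): code 1001 → (7.000,6.919)–(6.000,6.148)
cell (7,3): code 0110 → (7.000,3.137)–(8.000,3.548)
cell (7,6): code 1001 → (8.000,6.738)–(7.000,6.919)
cell (8,3): code 0010 → (8.000,3.548)–(8.323,4.000)
cell (8,4): code 0011 → (8.323,4.000)–(8.660,5.000)
cell (8,5): code 0011 → (8.660,5.000)–(8.561,6.000)
cell (8,6): code 0001 → (8.561,6.000)–(8.000,6.738)
total: 18 segments, chained into 1 closed loop(s), length Σ = 14.735036

segments=18 loops=1 length=14.735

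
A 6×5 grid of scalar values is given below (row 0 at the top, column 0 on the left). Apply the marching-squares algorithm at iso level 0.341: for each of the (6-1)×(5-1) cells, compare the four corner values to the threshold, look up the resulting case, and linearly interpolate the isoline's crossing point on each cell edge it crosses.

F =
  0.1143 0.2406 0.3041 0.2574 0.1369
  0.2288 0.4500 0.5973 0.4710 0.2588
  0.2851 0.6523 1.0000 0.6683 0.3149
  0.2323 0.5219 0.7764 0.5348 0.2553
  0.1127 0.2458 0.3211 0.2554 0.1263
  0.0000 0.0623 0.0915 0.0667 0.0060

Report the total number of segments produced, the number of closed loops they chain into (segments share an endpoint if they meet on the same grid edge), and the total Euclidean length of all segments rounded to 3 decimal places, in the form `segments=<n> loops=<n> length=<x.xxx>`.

cell (0,0): code 0100 → (0.479,1.000)–(1.000,0.507)
cell (0,1): code 1100 → (0.126,2.000)–(0.479,1.000)
cell (0,2): code 1100 → (0.391,3.000)–(0.126,2.000)
cell (0,3): code 1000 → (1.000,3.613)–(0.391,3.000)
cell (1,0): code 0110 → (1.000,0.507)–(2.000,0.152)
cell (1,3): code 1001 → (2.000,3.926)–(1.000,3.613)
cell (2,0): code 0110 → (2.000,0.152)–(3.000,0.375)
cell (2,3): code 1001 → (3.000,3.693)–(2.000,3.926)
cell (3,0): code 0010 → (3.000,0.375)–(3.655,1.000)
cell (3,1): code 0011 → (3.655,1.000)–(3.956,2.000)
cell (3,2): code 0011 → (3.956,2.000)–(3.694,3.000)
cell (3,3): code 0001 → (3.694,3.000)–(3.000,3.693)
total: 12 segments, chained into 1 closed loop(s), length Σ = 11.800407

segments=12 loops=1 length=11.800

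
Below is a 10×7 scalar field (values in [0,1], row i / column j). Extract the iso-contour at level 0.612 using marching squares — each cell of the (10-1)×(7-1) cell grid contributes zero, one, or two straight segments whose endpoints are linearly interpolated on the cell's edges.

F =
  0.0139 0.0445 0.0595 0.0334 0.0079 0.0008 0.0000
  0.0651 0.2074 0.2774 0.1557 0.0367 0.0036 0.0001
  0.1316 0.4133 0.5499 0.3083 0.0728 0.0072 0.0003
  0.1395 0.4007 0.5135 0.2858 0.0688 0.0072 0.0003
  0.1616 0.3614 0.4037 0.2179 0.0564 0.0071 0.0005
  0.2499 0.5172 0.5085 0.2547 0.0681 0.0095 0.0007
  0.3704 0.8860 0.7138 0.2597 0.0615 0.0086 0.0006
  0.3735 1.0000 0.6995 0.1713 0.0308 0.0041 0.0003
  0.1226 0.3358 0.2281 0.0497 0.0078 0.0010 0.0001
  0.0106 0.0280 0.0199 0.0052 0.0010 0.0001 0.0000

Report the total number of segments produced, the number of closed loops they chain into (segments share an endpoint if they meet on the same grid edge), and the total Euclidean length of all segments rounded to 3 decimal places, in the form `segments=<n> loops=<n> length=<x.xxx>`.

cell (5,0): code 0100 → (5.257,1.000)–(6.000,0.469)
cell (5,1): code 1100 → (5.504,2.000)–(5.257,1.000)
cell (5,2): code 1000 → (6.000,2.224)–(5.504,2.000)
cell (6,0): code 0110 → (6.000,0.469)–(7.000,0.381)
cell (6,2): code 1001 → (7.000,2.166)–(6.000,2.224)
cell (7,0): code 0010 → (7.000,0.381)–(7.584,1.000)
cell (7,1): code 0011 → (7.584,1.000)–(7.186,2.000)
cell (7,2): code 0001 → (7.186,2.000)–(7.000,2.166)
total: 8 segments, chained into 1 closed loop(s), length Σ = 6.669898

segments=8 loops=1 length=6.670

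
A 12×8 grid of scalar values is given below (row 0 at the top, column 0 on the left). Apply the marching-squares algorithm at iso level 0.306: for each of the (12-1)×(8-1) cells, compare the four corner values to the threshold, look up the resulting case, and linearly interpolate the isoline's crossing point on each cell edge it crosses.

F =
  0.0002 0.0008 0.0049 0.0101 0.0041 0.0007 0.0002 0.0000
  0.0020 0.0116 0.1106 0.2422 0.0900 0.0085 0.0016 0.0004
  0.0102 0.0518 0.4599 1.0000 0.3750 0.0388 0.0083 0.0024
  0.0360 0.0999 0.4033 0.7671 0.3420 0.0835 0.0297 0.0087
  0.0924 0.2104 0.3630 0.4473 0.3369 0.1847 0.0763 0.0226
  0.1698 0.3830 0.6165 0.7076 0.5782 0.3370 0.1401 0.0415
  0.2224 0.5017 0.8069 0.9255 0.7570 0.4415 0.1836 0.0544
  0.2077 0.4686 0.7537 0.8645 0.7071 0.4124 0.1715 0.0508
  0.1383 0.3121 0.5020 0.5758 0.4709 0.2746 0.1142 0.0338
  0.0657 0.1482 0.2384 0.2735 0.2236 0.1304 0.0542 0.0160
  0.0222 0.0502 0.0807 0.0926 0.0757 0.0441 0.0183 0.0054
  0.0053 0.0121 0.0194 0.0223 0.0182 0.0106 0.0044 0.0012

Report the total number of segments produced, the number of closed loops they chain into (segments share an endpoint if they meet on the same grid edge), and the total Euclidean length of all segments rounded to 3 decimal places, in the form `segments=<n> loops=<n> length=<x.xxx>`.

cell (1,1): code 0100 → (1.559,2.000)–(2.000,1.623)
cell (1,2): code 1100 → (1.084,3.000)–(1.559,2.000)
cell (1,3): code 1100 → (1.758,4.000)–(1.084,3.000)
cell (1,4): code 1000 → (2.000,4.205)–(1.758,4.000)
cell (2,1): code 0110 → (2.000,1.623)–(3.000,1.679)
cell (2,4): code 1001 → (3.000,4.139)–(2.000,4.205)
cell (3,1): code 0110 → (3.000,1.679)–(4.000,1.626)
cell (3,4): code 1001 → (4.000,4.203)–(3.000,4.139)
cell (4,0): code 0100 → (4.554,1.000)–(5.000,0.639)
cell (4,1): code 1110 → (4.000,1.626)–(4.554,1.000)
cell (4,4): code 1101 → (4.796,5.000)–(4.000,4.203)
cell (4,5): code 1000 → (5.000,5.157)–(4.796,5.000)
cell (5,0): code 0110 → (5.000,0.639)–(6.000,0.299)
cell (5,5): code 1001 → (6.000,5.525)–(5.000,5.157)
cell (6,0): code 0110 → (6.000,0.299)–(7.000,0.377)
cell (6,5): code 1001 → (7.000,5.442)–(6.000,5.525)
cell (7,0): code 0110 → (7.000,0.377)–(8.000,0.965)
cell (7,4): code 1011 → (8.000,4.840)–(7.772,5.000)
cell (7,5): code 0001 → (7.772,5.000)–(7.000,5.442)
cell (8,0): code 0010 → (8.000,0.965)–(8.037,1.000)
cell (8,1): code 0011 → (8.037,1.000)–(8.744,2.000)
cell (8,2): code 0011 → (8.744,2.000)–(8.892,3.000)
cell (8,3): code 0011 → (8.892,3.000)–(8.667,4.000)
cell (8,4): code 0001 → (8.667,4.000)–(8.000,4.840)
total: 24 segments, chained into 1 closed loop(s), length Σ = 20.852049

segments=24 loops=1 length=20.852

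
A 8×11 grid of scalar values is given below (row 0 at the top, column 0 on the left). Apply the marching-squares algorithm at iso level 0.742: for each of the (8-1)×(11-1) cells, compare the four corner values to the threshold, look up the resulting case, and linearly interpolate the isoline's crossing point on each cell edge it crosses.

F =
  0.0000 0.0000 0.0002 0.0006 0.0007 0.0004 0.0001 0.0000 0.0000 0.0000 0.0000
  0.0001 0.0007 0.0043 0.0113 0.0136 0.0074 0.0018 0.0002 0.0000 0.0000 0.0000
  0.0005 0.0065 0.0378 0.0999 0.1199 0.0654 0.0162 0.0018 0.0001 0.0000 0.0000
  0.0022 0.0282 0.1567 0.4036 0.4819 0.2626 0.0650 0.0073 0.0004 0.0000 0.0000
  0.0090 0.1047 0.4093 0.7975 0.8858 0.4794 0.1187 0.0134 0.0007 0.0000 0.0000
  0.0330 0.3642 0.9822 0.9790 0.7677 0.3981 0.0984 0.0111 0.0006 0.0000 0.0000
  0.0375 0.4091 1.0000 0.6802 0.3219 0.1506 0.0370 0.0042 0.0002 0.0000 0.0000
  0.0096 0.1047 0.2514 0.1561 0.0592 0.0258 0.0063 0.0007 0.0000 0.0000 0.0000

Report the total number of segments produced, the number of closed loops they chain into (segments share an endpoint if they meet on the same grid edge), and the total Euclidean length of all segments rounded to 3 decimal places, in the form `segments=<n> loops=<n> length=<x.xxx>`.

segments=12 loops=1 length=8.422

cell (3,2): code 0100 → (3.859,3.000)–(4.000,2.857)
cell (3,3): code 1100 → (3.644,4.000)–(3.859,3.000)
cell (3,4): code 1000 → (4.000,4.354)–(3.644,4.000)
cell (4,1): code 0100 → (4.581,2.000)–(5.000,1.611)
cell (4,2): code 1110 → (4.000,2.857)–(4.581,2.000)
cell (4,4): code 1001 → (5.000,4.070)–(4.000,4.354)
cell (5,1): code 0110 → (5.000,1.611)–(6.000,1.563)
cell (5,2): code 1011 → (6.000,2.807)–(5.793,3.000)
cell (5,3): code 0011 → (5.793,3.000)–(5.058,4.000)
cell (5,4): code 0001 → (5.058,4.000)–(5.000,4.070)
cell (6,1): code 0010 → (6.000,1.563)–(6.345,2.000)
cell (6,2): code 0001 → (6.345,2.000)–(6.000,2.807)
total: 12 segments, chained into 1 closed loop(s), length Σ = 8.421596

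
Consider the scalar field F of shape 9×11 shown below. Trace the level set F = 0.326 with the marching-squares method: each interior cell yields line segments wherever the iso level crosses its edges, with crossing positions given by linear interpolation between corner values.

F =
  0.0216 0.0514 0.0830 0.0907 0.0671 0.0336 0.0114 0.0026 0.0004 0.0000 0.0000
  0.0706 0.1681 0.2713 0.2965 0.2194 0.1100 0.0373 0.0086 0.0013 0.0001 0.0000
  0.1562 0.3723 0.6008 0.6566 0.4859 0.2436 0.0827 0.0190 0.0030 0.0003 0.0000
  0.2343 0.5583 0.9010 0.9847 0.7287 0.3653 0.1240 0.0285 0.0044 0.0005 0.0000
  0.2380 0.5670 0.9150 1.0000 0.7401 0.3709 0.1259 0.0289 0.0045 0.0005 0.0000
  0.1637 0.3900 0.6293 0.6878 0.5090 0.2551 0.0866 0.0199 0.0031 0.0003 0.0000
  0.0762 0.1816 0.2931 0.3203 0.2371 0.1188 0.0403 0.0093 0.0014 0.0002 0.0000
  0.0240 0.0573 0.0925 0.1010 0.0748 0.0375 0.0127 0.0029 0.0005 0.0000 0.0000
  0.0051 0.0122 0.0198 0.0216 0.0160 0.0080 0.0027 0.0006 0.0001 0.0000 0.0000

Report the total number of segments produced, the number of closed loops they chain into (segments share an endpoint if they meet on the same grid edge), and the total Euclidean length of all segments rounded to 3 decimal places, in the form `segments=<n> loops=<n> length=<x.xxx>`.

segments=18 loops=1 length=15.482

cell (1,0): code 0100 → (1.773,1.000)–(2.000,0.786)
cell (1,1): code 1100 → (1.166,2.000)–(1.773,1.000)
cell (1,2): code 1100 → (1.082,3.000)–(1.166,2.000)
cell (1,3): code 1100 → (1.400,4.000)–(1.082,3.000)
cell (1,4): code 1000 → (2.000,4.660)–(1.400,4.000)
cell (2,0): code 0110 → (2.000,0.786)–(3.000,0.283)
cell (2,4): code 1101 → (2.677,5.000)–(2.000,4.660)
cell (2,5): code 1000 → (3.000,5.163)–(2.677,5.000)
cell (3,0): code 0110 → (3.000,0.283)–(4.000,0.267)
cell (3,5): code 1001 → (4.000,5.183)–(3.000,5.163)
cell (4,0): code 0110 → (4.000,0.267)–(5.000,0.717)
cell (4,4): code 1011 → (5.000,4.721)–(4.388,5.000)
cell (4,5): code 0001 → (4.388,5.000)–(4.000,5.183)
cell (5,0): code 0010 → (5.000,0.717)–(5.307,1.000)
cell (5,1): code 0011 → (5.307,1.000)–(5.902,2.000)
cell (5,2): code 0011 → (5.902,2.000)–(5.984,3.000)
cell (5,3): code 0011 → (5.984,3.000)–(5.673,4.000)
cell (5,4): code 0001 → (5.673,4.000)–(5.000,4.721)
total: 18 segments, chained into 1 closed loop(s), length Σ = 15.481938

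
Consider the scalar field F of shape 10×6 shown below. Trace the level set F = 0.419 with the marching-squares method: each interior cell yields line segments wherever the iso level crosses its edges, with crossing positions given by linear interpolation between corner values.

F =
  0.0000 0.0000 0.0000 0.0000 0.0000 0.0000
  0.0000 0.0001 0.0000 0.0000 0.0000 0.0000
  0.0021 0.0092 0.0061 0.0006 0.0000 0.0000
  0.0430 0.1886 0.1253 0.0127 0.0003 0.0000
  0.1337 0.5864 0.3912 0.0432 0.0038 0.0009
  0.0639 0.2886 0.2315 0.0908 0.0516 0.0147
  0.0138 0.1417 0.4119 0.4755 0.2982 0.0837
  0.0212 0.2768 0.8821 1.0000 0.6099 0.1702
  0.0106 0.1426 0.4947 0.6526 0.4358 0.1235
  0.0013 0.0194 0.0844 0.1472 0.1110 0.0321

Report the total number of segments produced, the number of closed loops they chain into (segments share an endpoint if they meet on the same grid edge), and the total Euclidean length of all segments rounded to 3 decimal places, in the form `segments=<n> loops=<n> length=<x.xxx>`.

cell (3,0): code 0100 → (3.579,1.000)–(4.000,0.630)
cell (3,1): code 1000 → (4.000,1.858)–(3.579,1.000)
cell (4,0): code 0010 → (4.000,0.630)–(4.562,1.000)
cell (4,1): code 0001 → (4.562,1.000)–(4.000,1.858)
cell (5,2): code 0100 → (5.853,3.000)–(6.000,2.112)
cell (5,3): code 1000 → (6.000,3.319)–(5.853,3.000)
cell (6,1): code 0100 → (6.015,2.000)–(7.000,1.235)
cell (6,2): code 1110 → (6.000,2.112)–(6.015,2.000)
cell (6,3): code 1101 → (6.388,4.000)–(6.000,3.319)
cell (6,4): code 1000 → (7.000,4.434)–(6.388,4.000)
cell (7,1): code 0110 → (7.000,1.235)–(8.000,1.785)
cell (7,4): code 1001 → (8.000,4.054)–(7.000,4.434)
cell (8,1): code 0010 → (8.000,1.785)–(8.184,2.000)
cell (8,2): code 0011 → (8.184,2.000)–(8.462,3.000)
cell (8,3): code 0011 → (8.462,3.000)–(8.052,4.000)
cell (8,4): code 0001 → (8.052,4.000)–(8.000,4.054)
total: 16 segments, chained into 2 closed loop(s), length Σ = 12.047327

segments=16 loops=2 length=12.047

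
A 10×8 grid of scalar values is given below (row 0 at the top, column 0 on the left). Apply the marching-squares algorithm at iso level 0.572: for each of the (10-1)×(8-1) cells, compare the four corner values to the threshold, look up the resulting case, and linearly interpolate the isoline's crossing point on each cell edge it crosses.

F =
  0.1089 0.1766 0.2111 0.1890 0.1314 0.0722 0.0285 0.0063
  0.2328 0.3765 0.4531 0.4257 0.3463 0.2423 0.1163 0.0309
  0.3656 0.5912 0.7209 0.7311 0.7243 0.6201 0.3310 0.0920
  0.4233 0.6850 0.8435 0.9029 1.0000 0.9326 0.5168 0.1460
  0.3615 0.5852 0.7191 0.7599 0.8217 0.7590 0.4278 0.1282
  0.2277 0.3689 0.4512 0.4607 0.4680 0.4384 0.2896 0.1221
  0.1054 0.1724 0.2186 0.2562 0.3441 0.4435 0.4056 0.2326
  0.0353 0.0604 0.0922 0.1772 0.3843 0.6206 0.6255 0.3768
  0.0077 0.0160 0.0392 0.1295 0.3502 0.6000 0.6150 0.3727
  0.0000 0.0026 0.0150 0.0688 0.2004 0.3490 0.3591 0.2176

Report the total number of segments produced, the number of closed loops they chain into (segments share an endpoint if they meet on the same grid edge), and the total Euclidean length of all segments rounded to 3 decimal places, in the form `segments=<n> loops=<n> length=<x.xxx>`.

segments=24 loops=2 length=18.973

cell (1,0): code 0100 → (1.911,1.000)–(2.000,0.915)
cell (1,1): code 1100 → (1.444,2.000)–(1.911,1.000)
cell (1,2): code 1100 → (1.479,3.000)–(1.444,2.000)
cell (1,3): code 1100 → (1.597,4.000)–(1.479,3.000)
cell (1,4): code 1100 → (1.873,5.000)–(1.597,4.000)
cell (1,5): code 1000 → (2.000,5.166)–(1.873,5.000)
cell (2,0): code 0110 → (2.000,0.915)–(3.000,0.568)
cell (2,5): code 1001 → (3.000,5.867)–(2.000,5.166)
cell (3,0): code 0110 → (3.000,0.568)–(4.000,0.941)
cell (3,5): code 1001 → (4.000,5.565)–(3.000,5.867)
cell (4,0): code 0010 → (4.000,0.941)–(4.061,1.000)
cell (4,1): code 0011 → (4.061,1.000)–(4.549,2.000)
cell (4,2): code 0011 → (4.549,2.000)–(4.628,3.000)
cell (4,3): code 0011 → (4.628,3.000)–(4.706,4.000)
cell (4,4): code 0011 → (4.706,4.000)–(4.583,5.000)
cell (4,5): code 0001 → (4.583,5.000)–(4.000,5.565)
cell (6,4): code 0100 → (6.726,5.000)–(7.000,4.794)
cell (6,5): code 1100 → (6.757,6.000)–(6.726,5.000)
cell (6,6): code 1000 → (7.000,6.215)–(6.757,6.000)
cell (7,4): code 0110 → (7.000,4.794)–(8.000,4.888)
cell (7,6): code 1001 → (8.000,6.177)–(7.000,6.215)
cell (8,4): code 0010 → (8.000,4.888)–(8.112,5.000)
cell (8,5): code 0011 → (8.112,5.000)–(8.168,6.000)
cell (8,6): code 0001 → (8.168,6.000)–(8.000,6.177)
total: 24 segments, chained into 2 closed loop(s), length Σ = 18.973301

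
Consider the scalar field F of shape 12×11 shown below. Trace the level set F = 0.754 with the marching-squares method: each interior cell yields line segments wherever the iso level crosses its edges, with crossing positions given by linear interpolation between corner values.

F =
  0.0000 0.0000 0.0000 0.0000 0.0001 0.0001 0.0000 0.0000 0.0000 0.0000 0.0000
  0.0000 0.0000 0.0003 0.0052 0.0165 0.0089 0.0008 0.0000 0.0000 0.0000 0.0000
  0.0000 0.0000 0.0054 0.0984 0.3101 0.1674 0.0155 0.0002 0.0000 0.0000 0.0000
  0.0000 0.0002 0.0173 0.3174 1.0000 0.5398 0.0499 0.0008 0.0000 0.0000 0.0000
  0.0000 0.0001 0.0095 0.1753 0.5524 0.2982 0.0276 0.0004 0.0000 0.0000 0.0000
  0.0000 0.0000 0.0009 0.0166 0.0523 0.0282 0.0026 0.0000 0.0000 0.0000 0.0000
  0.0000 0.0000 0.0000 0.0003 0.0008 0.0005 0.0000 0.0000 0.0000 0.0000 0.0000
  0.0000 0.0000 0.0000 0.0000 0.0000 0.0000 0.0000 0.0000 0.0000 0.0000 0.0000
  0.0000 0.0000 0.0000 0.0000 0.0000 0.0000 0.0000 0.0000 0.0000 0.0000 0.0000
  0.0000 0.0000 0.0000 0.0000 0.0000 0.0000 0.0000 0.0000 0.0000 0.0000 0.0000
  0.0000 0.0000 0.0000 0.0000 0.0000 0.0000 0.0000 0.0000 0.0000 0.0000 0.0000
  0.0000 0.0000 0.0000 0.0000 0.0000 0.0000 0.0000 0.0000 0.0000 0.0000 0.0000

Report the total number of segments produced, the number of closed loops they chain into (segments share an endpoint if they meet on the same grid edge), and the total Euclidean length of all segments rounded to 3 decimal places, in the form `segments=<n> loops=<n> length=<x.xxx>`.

cell (2,3): code 0100 → (2.643,4.000)–(3.000,3.640)
cell (2,4): code 1000 → (3.000,4.535)–(2.643,4.000)
cell (3,3): code 0010 → (3.000,3.640)–(3.550,4.000)
cell (3,4): code 0001 → (3.550,4.000)–(3.000,4.535)
total: 4 segments, chained into 1 closed loop(s), length Σ = 2.573440

segments=4 loops=1 length=2.573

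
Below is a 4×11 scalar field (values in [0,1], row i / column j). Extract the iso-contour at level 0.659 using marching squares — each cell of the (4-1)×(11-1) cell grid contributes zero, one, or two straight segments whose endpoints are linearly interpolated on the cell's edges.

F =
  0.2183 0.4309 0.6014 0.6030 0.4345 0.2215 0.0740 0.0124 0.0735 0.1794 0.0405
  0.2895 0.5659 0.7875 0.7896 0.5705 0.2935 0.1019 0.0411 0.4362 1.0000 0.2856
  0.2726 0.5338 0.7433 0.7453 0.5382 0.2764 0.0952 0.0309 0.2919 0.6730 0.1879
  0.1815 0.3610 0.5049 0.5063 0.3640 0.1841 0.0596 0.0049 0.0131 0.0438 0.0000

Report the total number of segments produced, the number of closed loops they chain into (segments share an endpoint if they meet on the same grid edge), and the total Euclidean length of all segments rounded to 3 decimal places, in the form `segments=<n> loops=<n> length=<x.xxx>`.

cell (0,1): code 0100 → (0.310,2.000)–(1.000,1.420)
cell (0,2): code 1100 → (0.300,3.000)–(0.310,2.000)
cell (0,3): code 1000 → (1.000,3.596)–(0.300,3.000)
cell (0,8): code 0100 → (0.584,9.000)–(1.000,8.395)
cell (0,9): code 1000 → (1.000,9.477)–(0.584,9.000)
cell (1,1): code 0110 → (1.000,1.420)–(2.000,1.598)
cell (1,3): code 1001 → (2.000,3.417)–(1.000,3.596)
cell (1,8): code 0110 → (1.000,8.395)–(2.000,8.963)
cell (1,9): code 1001 → (2.000,9.029)–(1.000,9.477)
cell (2,1): code 0010 → (2.000,1.598)–(2.354,2.000)
cell (2,2): code 0011 → (2.354,2.000)–(2.361,3.000)
cell (2,3): code 0001 → (2.361,3.000)–(2.000,3.417)
cell (2,8): code 0010 → (2.000,8.963)–(2.022,9.000)
cell (2,9): code 0001 → (2.022,9.000)–(2.000,9.029)
total: 14 segments, chained into 2 closed loop(s), length Σ = 10.631864

segments=14 loops=2 length=10.632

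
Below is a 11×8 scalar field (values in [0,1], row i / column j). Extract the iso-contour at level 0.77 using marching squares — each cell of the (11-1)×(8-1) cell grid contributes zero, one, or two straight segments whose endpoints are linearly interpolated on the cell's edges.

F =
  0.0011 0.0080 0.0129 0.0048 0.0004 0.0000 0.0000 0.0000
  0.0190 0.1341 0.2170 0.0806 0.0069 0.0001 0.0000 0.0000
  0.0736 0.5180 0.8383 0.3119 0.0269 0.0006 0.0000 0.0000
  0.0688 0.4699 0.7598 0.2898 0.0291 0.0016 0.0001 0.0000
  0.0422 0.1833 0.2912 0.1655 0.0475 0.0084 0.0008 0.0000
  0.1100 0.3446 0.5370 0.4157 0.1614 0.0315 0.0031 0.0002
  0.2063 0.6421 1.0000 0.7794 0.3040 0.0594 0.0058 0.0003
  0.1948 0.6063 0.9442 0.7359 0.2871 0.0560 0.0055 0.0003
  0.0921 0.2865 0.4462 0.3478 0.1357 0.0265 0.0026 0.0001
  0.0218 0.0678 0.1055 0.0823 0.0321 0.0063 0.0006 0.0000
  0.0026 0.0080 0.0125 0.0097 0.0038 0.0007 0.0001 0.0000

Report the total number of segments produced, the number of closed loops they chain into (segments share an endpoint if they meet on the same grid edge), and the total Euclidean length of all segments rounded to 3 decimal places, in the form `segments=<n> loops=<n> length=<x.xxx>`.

cell (1,1): code 0100 → (1.890,2.000)–(2.000,1.787)
cell (1,2): code 1000 → (2.000,2.130)–(1.890,2.000)
cell (2,1): code 0010 → (2.000,1.787)–(2.870,2.000)
cell (2,2): code 0001 → (2.870,2.000)–(2.000,2.130)
cell (5,1): code 0100 → (5.503,2.000)–(6.000,1.357)
cell (5,2): code 1100 → (5.974,3.000)–(5.503,2.000)
cell (5,3): code 1000 → (6.000,3.020)–(5.974,3.000)
cell (6,1): code 0110 → (6.000,1.357)–(7.000,1.484)
cell (6,2): code 1011 → (7.000,2.836)–(6.216,3.000)
cell (6,3): code 0001 → (6.216,3.000)–(6.000,3.020)
cell (7,1): code 0010 → (7.000,1.484)–(7.350,2.000)
cell (7,2): code 0001 → (7.350,2.000)–(7.000,2.836)
total: 12 segments, chained into 2 closed loop(s), length Σ = 7.690958

segments=12 loops=2 length=7.691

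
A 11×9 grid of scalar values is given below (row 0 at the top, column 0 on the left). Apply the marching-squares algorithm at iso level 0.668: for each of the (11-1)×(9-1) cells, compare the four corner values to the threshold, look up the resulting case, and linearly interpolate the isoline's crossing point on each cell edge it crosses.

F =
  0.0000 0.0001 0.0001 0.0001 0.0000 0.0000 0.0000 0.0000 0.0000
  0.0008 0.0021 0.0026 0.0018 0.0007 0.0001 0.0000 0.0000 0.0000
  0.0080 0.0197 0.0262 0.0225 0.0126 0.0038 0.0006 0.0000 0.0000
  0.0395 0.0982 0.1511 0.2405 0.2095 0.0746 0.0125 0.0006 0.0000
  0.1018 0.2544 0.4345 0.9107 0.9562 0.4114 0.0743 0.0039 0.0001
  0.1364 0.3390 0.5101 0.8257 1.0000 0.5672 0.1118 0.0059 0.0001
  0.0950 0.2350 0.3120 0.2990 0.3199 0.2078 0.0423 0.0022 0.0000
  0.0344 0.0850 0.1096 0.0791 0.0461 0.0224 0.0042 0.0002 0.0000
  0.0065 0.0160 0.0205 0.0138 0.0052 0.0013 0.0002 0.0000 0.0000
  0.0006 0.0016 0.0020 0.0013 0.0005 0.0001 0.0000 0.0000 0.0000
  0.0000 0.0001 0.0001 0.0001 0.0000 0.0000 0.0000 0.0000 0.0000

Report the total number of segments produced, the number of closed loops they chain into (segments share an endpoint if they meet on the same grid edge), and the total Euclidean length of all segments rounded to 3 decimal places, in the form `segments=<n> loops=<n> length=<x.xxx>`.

cell (3,2): code 0100 → (3.638,3.000)–(4.000,2.490)
cell (3,3): code 1100 → (3.614,4.000)–(3.638,3.000)
cell (3,4): code 1000 → (4.000,4.529)–(3.614,4.000)
cell (4,2): code 0110 → (4.000,2.490)–(5.000,2.500)
cell (4,4): code 1001 → (5.000,4.767)–(4.000,4.529)
cell (5,2): code 0010 → (5.000,2.500)–(5.299,3.000)
cell (5,3): code 0011 → (5.299,3.000)–(5.488,4.000)
cell (5,4): code 0001 → (5.488,4.000)–(5.000,4.767)
total: 8 segments, chained into 1 closed loop(s), length Σ = 6.817771

segments=8 loops=1 length=6.818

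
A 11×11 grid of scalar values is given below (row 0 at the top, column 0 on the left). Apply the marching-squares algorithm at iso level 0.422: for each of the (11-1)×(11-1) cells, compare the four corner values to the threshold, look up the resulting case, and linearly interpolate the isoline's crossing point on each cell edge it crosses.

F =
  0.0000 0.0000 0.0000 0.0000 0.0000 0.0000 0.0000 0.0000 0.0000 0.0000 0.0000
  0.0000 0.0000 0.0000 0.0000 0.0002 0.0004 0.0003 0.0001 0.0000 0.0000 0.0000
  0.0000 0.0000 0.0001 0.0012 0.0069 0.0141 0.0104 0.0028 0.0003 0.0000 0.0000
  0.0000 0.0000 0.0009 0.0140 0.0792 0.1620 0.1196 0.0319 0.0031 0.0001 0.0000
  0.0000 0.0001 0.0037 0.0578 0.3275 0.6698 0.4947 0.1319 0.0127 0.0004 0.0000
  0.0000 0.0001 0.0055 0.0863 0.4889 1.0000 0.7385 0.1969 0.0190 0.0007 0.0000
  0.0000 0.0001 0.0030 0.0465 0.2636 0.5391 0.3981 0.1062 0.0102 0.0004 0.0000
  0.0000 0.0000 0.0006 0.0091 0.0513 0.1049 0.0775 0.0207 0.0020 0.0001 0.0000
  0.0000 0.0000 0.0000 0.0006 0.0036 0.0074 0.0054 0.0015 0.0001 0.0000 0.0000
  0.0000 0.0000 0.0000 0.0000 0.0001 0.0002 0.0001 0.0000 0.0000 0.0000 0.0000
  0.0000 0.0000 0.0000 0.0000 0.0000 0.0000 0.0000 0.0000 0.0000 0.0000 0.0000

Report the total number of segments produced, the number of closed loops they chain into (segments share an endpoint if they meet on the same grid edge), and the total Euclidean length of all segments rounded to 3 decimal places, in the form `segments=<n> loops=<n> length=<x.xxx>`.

cell (3,4): code 0100 → (3.512,5.000)–(4.000,4.276)
cell (3,5): code 1100 → (3.806,6.000)–(3.512,5.000)
cell (3,6): code 1000 → (4.000,6.200)–(3.806,6.000)
cell (4,3): code 0100 → (4.586,4.000)–(5.000,3.834)
cell (4,4): code 1110 → (4.000,4.276)–(4.586,4.000)
cell (4,6): code 1001 → (5.000,6.584)–(4.000,6.200)
cell (5,3): code 0010 → (5.000,3.834)–(5.297,4.000)
cell (5,4): code 0111 → (5.297,4.000)–(6.000,4.575)
cell (5,5): code 1011 → (6.000,5.830)–(5.930,6.000)
cell (5,6): code 0001 → (5.930,6.000)–(5.000,6.584)
cell (6,4): code 0010 → (6.000,4.575)–(6.270,5.000)
cell (6,5): code 0001 → (6.270,5.000)–(6.000,5.830)
total: 12 segments, chained into 1 closed loop(s), length Σ = 8.265996

segments=12 loops=1 length=8.266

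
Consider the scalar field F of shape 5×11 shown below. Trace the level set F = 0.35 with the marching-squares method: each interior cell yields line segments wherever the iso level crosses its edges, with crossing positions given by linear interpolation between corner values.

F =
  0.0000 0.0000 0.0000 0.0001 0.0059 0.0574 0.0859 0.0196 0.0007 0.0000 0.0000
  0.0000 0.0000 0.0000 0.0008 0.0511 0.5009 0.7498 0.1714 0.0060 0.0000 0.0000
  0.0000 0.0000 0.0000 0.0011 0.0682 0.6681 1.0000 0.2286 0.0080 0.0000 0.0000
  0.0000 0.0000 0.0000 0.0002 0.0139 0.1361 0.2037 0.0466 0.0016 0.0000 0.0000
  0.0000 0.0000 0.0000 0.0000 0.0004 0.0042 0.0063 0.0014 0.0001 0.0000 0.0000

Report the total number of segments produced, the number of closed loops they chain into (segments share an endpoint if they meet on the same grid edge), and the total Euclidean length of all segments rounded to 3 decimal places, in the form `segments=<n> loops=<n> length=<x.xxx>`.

cell (0,4): code 0100 → (0.660,5.000)–(1.000,4.665)
cell (0,5): code 1100 → (0.398,6.000)–(0.660,5.000)
cell (0,6): code 1000 → (1.000,6.691)–(0.398,6.000)
cell (1,4): code 0110 → (1.000,4.665)–(2.000,4.470)
cell (1,6): code 1001 → (2.000,6.843)–(1.000,6.691)
cell (2,4): code 0010 → (2.000,4.470)–(2.598,5.000)
cell (2,5): code 0011 → (2.598,5.000)–(2.816,6.000)
cell (2,6): code 0001 → (2.816,6.000)–(2.000,6.843)
total: 8 segments, chained into 1 closed loop(s), length Σ = 7.454410

segments=8 loops=1 length=7.454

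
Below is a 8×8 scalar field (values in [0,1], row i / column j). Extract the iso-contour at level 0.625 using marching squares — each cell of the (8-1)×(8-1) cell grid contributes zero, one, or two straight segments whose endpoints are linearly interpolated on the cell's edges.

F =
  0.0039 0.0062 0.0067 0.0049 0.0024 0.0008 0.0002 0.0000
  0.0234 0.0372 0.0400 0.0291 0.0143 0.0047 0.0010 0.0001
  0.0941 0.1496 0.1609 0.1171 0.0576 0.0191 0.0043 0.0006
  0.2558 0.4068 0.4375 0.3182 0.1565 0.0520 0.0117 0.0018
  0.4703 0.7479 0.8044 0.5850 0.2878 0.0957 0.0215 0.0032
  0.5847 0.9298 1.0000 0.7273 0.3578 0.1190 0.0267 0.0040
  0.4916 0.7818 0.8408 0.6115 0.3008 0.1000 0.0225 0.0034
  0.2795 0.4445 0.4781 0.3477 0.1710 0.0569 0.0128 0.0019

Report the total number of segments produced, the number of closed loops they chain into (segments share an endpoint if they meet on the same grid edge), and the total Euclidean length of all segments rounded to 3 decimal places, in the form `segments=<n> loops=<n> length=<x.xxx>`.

cell (3,0): code 0100 → (3.640,1.000)–(4.000,0.557)
cell (3,1): code 1100 → (3.511,2.000)–(3.640,1.000)
cell (3,2): code 1000 → (4.000,2.818)–(3.511,2.000)
cell (4,0): code 0110 → (4.000,0.557)–(5.000,0.117)
cell (4,2): code 1101 → (4.281,3.000)–(4.000,2.818)
cell (4,3): code 1000 → (5.000,3.277)–(4.281,3.000)
cell (5,0): code 0110 → (5.000,0.117)–(6.000,0.460)
cell (5,2): code 1011 → (6.000,2.941)–(5.883,3.000)
cell (5,3): code 0001 → (5.883,3.000)–(5.000,3.277)
cell (6,0): code 0010 → (6.000,0.460)–(6.465,1.000)
cell (6,1): code 0011 → (6.465,1.000)–(6.595,2.000)
cell (6,2): code 0001 → (6.595,2.000)–(6.000,2.941)
total: 12 segments, chained into 1 closed loop(s), length Σ = 9.678096

segments=12 loops=1 length=9.678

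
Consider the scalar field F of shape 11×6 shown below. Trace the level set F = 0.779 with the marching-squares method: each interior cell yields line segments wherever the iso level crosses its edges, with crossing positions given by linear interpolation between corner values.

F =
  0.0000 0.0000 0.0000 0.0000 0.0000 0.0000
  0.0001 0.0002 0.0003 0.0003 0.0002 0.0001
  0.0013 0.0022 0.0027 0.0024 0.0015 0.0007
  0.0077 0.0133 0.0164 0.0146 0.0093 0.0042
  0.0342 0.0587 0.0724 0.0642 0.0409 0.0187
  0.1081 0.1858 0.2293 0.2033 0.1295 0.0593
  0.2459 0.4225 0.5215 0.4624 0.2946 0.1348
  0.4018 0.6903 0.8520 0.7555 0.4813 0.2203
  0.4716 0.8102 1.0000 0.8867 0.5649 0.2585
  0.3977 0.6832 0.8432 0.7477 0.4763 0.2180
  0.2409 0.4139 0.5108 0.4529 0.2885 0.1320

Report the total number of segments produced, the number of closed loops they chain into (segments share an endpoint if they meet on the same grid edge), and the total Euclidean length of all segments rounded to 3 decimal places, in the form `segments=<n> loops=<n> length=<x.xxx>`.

cell (6,1): code 0100 → (6.779,2.000)–(7.000,1.549)
cell (6,2): code 1000 → (7.000,2.756)–(6.779,2.000)
cell (7,0): code 0100 → (7.740,1.000)–(8.000,0.908)
cell (7,1): code 1110 → (7.000,1.549)–(7.740,1.000)
cell (7,2): code 1101 → (7.179,3.000)–(7.000,2.756)
cell (7,3): code 1000 → (8.000,3.335)–(7.179,3.000)
cell (8,0): code 0010 → (8.000,0.908)–(8.246,1.000)
cell (8,1): code 0111 → (8.246,1.000)–(9.000,1.599)
cell (8,2): code 1011 → (9.000,2.672)–(8.775,3.000)
cell (8,3): code 0001 → (8.775,3.000)–(8.000,3.335)
cell (9,1): code 0010 → (9.000,1.599)–(9.193,2.000)
cell (9,2): code 0001 → (9.193,2.000)–(9.000,2.672)
total: 12 segments, chained into 1 closed loop(s), length Σ = 7.288341

segments=12 loops=1 length=7.288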